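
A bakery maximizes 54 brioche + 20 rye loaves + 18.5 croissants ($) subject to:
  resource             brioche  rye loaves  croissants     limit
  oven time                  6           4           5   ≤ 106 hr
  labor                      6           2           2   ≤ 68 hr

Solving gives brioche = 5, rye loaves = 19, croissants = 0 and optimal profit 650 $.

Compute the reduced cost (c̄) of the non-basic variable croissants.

-2.5

At the optimum: oven time uses 106 of 106 (binding); labor uses 68 of 68 (binding).
The binding rows give the dual system: 6·y_oven time + 6·y_labor = 54 and 4·y_oven time + 2·y_labor = 20.
This yields shadow prices y_oven time = 1, y_labor = 8.
Reduced cost of croissants: c₃ − yᵀa₃ = 18.5 − (1·5 + 8·2) = 18.5 − 21 = -2.5.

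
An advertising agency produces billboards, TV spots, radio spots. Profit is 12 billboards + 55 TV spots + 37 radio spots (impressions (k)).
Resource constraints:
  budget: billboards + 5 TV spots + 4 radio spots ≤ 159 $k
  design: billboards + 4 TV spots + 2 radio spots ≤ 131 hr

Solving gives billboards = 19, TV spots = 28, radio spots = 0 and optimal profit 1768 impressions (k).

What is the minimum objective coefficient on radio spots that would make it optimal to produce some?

Check each constraint at x*: budget 159/159 (tight); design 131/131 (tight).
The binding rows give the dual system: 1·y_budget + 1·y_design = 12 and 5·y_budget + 4·y_design = 55.
Solving: y_budget = 7, y_design = 5.
radio spots enters the basis when its profit ≥ yᵀa₃ = 7·4 + 5·2 = 38.

38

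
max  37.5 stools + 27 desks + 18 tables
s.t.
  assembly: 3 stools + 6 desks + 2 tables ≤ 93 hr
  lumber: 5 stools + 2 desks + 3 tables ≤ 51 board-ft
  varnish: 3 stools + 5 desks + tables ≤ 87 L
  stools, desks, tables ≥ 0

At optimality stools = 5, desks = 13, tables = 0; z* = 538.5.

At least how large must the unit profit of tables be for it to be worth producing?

23

At the optimum: assembly uses 93 of 93 (binding); lumber uses 51 of 51 (binding); varnish uses 80 of 87 (slack = 7).
Since varnish is not tight, its dual is 0.
Dual feasibility on the basic columns requires 3·y_assembly + 5·y_lumber = 37.5, 6·y_assembly + 2·y_lumber = 27.
Solving: y_assembly = 2.5, y_lumber = 6.
tables enters the basis when its profit ≥ yᵀa₃ = 2.5·2 + 6·3 = 23.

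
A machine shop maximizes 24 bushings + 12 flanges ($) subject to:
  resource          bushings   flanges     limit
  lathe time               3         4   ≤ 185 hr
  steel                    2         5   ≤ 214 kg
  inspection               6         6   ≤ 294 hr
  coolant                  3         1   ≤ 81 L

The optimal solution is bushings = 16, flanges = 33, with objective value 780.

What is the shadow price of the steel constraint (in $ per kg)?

0

At the optimum: lathe time uses 180 of 185 (slack = 5); steel uses 197 of 214 (slack = 17); inspection uses 294 of 294 (binding); coolant uses 81 of 81 (binding).
Slack constraints have shadow price 0 (complementary slackness).
Dual feasibility on the basic columns requires 6·y_inspection + 3·y_coolant = 24, 6·y_inspection + 1·y_coolant = 12.
→ y_inspection = 1 and y_coolant = 6.
Shadow price of steel = 0.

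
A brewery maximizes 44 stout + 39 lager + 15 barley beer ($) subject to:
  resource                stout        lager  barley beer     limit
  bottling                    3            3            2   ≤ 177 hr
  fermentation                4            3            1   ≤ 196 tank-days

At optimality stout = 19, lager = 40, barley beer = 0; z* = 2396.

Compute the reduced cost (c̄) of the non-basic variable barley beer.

At the optimum: bottling uses 177 of 177 (binding); fermentation uses 196 of 196 (binding).
From A_Bᵀ y = c: 3·y_bottling + 4·y_fermentation = 44; 3·y_bottling + 3·y_fermentation = 39.
This yields shadow prices y_bottling = 8, y_fermentation = 5.
Reduced cost of barley beer: c₃ − yᵀa₃ = 15 − (8·2 + 5·1) = 15 − 21 = -6.

-6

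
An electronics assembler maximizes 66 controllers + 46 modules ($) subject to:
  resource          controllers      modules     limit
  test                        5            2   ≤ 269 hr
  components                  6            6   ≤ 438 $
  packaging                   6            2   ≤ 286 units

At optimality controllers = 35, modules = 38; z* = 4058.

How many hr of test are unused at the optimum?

test used = 5·35 + 2·38 = 251; slack = 269 − 251 = 18.

18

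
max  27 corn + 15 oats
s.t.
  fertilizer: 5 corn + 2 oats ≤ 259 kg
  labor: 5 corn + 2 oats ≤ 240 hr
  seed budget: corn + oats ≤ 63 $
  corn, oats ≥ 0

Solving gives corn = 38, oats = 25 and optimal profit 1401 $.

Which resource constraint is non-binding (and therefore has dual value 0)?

fertilizer: 240/259 (slack 19)
labor: 240/240 (binding)
seed budget: 63/63 (binding)
By complementary slackness, a constraint with positive slack has shadow price 0 → fertilizer.

fertilizer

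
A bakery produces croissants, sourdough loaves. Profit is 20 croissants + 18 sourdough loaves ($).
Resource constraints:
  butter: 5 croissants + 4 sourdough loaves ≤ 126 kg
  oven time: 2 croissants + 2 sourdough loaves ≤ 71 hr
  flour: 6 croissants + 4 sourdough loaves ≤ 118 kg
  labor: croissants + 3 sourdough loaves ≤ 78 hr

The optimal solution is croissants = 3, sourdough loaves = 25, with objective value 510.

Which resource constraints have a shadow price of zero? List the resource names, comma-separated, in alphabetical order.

butter: 115/126 (slack 11)
oven time: 56/71 (slack 15)
flour: 118/118 (binding)
labor: 78/78 (binding)
By complementary slackness, a constraint with positive slack has shadow price 0 → butter, oven time.

butter, oven time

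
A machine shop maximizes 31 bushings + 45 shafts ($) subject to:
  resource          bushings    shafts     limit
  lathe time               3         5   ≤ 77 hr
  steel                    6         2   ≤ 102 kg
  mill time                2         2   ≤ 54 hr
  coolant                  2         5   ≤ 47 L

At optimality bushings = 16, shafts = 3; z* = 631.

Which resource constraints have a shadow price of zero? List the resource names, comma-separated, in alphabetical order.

lathe time: 63/77 (slack 14)
steel: 102/102 (binding)
mill time: 38/54 (slack 16)
coolant: 47/47 (binding)
By complementary slackness, a constraint with positive slack has shadow price 0 → lathe time, mill time.

lathe time, mill time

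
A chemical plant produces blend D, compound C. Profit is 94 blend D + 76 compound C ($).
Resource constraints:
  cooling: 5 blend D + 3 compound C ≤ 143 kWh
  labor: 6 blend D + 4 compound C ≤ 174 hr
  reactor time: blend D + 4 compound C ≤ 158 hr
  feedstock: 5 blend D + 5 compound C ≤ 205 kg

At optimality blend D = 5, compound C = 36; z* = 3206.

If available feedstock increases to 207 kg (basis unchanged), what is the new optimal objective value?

Binding: labor and feedstock. Non-binding: cooling (10 unused), reactor time (9 unused).
Slack constraints have shadow price 0 (complementary slackness).
The binding rows give the dual system: 6·y_labor + 5·y_feedstock = 94 and 4·y_labor + 5·y_feedstock = 76.
→ y_labor = 9 and y_feedstock = 8.
Δz = y_feedstock·Δb = 8 × (2) = 16, so new z* = 3206 + 16 = 3222.

3222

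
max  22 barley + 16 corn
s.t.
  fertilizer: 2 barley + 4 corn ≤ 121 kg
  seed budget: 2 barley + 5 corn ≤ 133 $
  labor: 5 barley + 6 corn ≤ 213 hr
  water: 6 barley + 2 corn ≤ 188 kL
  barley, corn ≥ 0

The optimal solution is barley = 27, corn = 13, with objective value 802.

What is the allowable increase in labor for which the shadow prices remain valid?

Binding constraints: labor, water. The basis is B = [[5,6],[6,2]] with det -26.
Per unit increase in labor, x* moves by d = (-0.0769, 0.2308).
The basis stays optimal until seed budget becomes binding; allowable increase = 14 hr.

14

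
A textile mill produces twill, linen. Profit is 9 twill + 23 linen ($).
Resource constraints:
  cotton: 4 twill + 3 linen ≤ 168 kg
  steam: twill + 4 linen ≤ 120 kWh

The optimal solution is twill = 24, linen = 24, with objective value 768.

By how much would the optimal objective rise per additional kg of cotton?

1

Both cotton and steam are binding at x*.
The binding rows give the dual system: 4·y_cotton + 1·y_steam = 9 and 3·y_cotton + 4·y_steam = 23.
→ y_cotton = 1 and y_steam = 5.
Shadow price of cotton = 1.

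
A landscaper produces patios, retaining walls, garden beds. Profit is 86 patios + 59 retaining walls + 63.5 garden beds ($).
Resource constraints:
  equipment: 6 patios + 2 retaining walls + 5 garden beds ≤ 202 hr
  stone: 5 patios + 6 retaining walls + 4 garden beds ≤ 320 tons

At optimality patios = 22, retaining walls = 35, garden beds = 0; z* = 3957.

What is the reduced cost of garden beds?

Both equipment and stone are binding at x*.
From A_Bᵀ y = c: 6·y_equipment + 5·y_stone = 86; 2·y_equipment + 6·y_stone = 59.
Solving: y_equipment = 8.5, y_stone = 7.
Reduced cost of garden beds: c₃ − yᵀa₃ = 63.5 − (8.5·5 + 7·4) = 63.5 − 70.5 = -7.

-7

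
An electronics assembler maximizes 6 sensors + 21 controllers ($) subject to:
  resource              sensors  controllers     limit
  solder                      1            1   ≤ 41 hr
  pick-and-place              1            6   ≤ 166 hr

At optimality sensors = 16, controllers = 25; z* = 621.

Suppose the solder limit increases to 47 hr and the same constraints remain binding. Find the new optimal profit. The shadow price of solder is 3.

Δb = 6, so new z* = 621 + (3)·(6) = 621 + 18 = 639.

639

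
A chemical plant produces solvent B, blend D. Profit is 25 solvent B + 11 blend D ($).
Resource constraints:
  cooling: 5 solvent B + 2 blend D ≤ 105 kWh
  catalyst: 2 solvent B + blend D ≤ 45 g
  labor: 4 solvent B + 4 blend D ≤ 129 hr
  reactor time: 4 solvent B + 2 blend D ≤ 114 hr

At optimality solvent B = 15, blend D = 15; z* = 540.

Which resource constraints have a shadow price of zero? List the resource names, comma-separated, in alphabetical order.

labor, reactor time

cooling: 105/105 (binding)
catalyst: 45/45 (binding)
labor: 120/129 (slack 9)
reactor time: 90/114 (slack 24)
By complementary slackness, a constraint with positive slack has shadow price 0 → labor, reactor time.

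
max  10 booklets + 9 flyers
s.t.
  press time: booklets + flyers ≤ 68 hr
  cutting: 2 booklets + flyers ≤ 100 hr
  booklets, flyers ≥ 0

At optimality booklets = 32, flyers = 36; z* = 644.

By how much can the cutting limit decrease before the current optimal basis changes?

Binding constraints: press time, cutting. The basis is B = [[1,1],[2,1]] with det -1.
Per unit decrease in cutting, x* moves by d = (-1, 1).
The basis stays optimal until booklets reaches 0; allowable decrease = 32 hr.

32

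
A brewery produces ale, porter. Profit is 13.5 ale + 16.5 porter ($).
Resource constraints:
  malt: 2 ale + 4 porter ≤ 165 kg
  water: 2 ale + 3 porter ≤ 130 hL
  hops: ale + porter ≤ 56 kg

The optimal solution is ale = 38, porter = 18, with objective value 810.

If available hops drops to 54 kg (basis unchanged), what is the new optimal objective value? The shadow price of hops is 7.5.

Δb = -2, so new z* = 810 + (7.5)·(-2) = 810 − 15 = 795.

795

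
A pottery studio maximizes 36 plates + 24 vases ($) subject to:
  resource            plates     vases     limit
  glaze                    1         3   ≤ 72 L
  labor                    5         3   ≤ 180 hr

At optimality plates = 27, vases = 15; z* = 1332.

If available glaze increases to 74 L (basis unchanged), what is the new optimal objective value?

Check each constraint at x*: glaze 72/72 (tight); labor 180/180 (tight).
Dual feasibility on the basic columns requires 1·y_glaze + 5·y_labor = 36, 3·y_glaze + 3·y_labor = 24.
→ y_glaze = 1 and y_labor = 7.
Δz = y_glaze·Δb = 1 × (2) = 2, so new z* = 1332 + 2 = 1334.

1334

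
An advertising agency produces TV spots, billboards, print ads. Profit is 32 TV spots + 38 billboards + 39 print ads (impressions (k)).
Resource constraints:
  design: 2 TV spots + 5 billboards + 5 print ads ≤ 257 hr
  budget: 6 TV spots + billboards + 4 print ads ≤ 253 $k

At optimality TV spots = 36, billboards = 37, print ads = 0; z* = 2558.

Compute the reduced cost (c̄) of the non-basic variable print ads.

-8

At the optimum: design uses 257 of 257 (binding); budget uses 253 of 253 (binding).
The binding rows give the dual system: 2·y_design + 6·y_budget = 32 and 5·y_design + 1·y_budget = 38.
→ y_design = 7 and y_budget = 3.
Reduced cost of print ads: c₃ − yᵀa₃ = 39 − (7·5 + 3·4) = 39 − 47 = -8.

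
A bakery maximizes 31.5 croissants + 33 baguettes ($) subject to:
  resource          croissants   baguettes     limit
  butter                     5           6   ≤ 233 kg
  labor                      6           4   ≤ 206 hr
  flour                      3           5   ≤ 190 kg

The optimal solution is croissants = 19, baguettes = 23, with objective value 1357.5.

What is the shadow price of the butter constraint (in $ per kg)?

4.5

Binding: butter and labor. Non-binding: flour (18 unused).
Since flour is not tight, its dual is 0.
The binding rows give the dual system: 5·y_butter + 6·y_labor = 31.5 and 6·y_butter + 4·y_labor = 33.
Solving: y_butter = 4.5, y_labor = 1.5.
Shadow price of butter = 4.5.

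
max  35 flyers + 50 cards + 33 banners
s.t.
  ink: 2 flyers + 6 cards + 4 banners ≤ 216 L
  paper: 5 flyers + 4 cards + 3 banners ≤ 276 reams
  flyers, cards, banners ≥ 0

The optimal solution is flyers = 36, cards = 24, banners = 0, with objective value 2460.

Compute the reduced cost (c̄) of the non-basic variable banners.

-2

At the optimum: ink uses 216 of 216 (binding); paper uses 276 of 276 (binding).
The binding rows give the dual system: 2·y_ink + 5·y_paper = 35 and 6·y_ink + 4·y_paper = 50.
This yields shadow prices y_ink = 5, y_paper = 5.
Reduced cost of banners: c₃ − yᵀa₃ = 33 − (5·4 + 5·3) = 33 − 35 = -2.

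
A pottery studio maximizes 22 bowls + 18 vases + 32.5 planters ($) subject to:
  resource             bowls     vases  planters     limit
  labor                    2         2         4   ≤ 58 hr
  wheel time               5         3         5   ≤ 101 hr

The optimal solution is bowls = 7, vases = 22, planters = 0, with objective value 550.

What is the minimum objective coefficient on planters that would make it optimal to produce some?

Both labor and wheel time are binding at x*.
From A_Bᵀ y = c: 2·y_labor + 5·y_wheel time = 22; 2·y_labor + 3·y_wheel time = 18.
Solving: y_labor = 6, y_wheel time = 2.
planters enters the basis when its profit ≥ yᵀa₃ = 6·4 + 2·5 = 34.

34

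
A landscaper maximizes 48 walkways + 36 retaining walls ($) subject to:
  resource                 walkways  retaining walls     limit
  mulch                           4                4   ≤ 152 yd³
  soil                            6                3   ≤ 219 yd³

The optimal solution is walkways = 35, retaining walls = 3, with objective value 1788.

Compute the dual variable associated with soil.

4

Both mulch and soil are binding at x*.
Dual feasibility on the basic columns requires 4·y_mulch + 6·y_soil = 48, 4·y_mulch + 3·y_soil = 36.
Solving: y_mulch = 6, y_soil = 4.
Shadow price of soil = 4.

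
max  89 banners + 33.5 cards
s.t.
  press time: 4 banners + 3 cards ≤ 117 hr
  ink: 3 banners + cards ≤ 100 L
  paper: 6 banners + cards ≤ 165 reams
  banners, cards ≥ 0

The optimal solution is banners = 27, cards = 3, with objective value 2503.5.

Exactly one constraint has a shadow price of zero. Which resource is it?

press time: 117/117 (binding)
ink: 84/100 (slack 16)
paper: 165/165 (binding)
By complementary slackness, a constraint with positive slack has shadow price 0 → ink.

ink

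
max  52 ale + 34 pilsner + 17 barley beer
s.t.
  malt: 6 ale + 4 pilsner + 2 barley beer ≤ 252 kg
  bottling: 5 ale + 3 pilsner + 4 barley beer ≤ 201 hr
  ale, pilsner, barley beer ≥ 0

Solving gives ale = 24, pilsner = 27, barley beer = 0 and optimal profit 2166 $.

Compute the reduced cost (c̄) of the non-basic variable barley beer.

Check each constraint at x*: malt 252/252 (tight); bottling 201/201 (tight).
Dual feasibility on the basic columns requires 6·y_malt + 5·y_bottling = 52, 4·y_malt + 3·y_bottling = 34.
This yields shadow prices y_malt = 7, y_bottling = 2.
Reduced cost of barley beer: c₃ − yᵀa₃ = 17 − (7·2 + 2·4) = 17 − 22 = -5.

-5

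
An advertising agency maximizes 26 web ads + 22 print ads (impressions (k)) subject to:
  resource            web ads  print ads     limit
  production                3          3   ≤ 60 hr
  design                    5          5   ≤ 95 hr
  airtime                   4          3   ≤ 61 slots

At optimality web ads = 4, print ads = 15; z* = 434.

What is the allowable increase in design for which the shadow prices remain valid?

5

Binding constraints: design, airtime. The basis is B = [[5,5],[4,3]] with det -5.
Per unit increase in design, x* moves by d = (-0.6, 0.8).
The basis stays optimal until production becomes binding; allowable increase = 5 hr.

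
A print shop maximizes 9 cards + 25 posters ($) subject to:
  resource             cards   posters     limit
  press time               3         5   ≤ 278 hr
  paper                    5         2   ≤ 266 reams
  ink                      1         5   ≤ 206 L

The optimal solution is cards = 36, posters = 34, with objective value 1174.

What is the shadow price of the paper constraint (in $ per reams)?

At the optimum: press time uses 278 of 278 (binding); paper uses 248 of 266 (slack = 18); ink uses 206 of 206 (binding).
Slack constraints have shadow price 0 (complementary slackness).
The binding rows give the dual system: 3·y_press time + 1·y_ink = 9 and 5·y_press time + 5·y_ink = 25.
Solving: y_press time = 2, y_ink = 3.
Shadow price of paper = 0.

0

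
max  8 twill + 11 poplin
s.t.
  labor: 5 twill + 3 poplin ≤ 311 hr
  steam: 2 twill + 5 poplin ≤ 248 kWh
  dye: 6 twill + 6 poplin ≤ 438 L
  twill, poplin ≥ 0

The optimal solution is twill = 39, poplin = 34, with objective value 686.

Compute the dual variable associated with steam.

Binding: steam and dye. Non-binding: labor (14 unused).
By complementary slackness, y = 0 for the non-binding constraint.
From A_Bᵀ y = c: 2·y_steam + 6·y_dye = 8; 5·y_steam + 6·y_dye = 11.
→ y_steam = 1 and y_dye = 1.
Shadow price of steam = 1.

1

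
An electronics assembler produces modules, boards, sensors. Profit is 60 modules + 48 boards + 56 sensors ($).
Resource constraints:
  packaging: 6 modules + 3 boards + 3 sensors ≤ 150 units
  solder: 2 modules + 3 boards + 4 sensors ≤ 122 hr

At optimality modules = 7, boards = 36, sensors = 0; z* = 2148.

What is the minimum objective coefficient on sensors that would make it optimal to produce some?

At the optimum: packaging uses 150 of 150 (binding); solder uses 122 of 122 (binding).
From A_Bᵀ y = c: 6·y_packaging + 2·y_solder = 60; 3·y_packaging + 3·y_solder = 48.
→ y_packaging = 7 and y_solder = 9.
sensors enters the basis when its profit ≥ yᵀa₃ = 7·3 + 9·4 = 57.

57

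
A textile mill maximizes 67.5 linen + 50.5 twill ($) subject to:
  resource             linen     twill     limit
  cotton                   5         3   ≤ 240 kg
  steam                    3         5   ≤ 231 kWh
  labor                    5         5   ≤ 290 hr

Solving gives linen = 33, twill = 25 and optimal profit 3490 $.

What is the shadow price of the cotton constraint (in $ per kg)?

At the optimum: cotton uses 240 of 240 (binding); steam uses 224 of 231 (slack = 7); labor uses 290 of 290 (binding).
Since steam is not tight, its dual is 0.
The binding rows give the dual system: 5·y_cotton + 5·y_labor = 67.5 and 3·y_cotton + 5·y_labor = 50.5.
Solving: y_cotton = 8.5, y_labor = 5.
Shadow price of cotton = 8.5.

8.5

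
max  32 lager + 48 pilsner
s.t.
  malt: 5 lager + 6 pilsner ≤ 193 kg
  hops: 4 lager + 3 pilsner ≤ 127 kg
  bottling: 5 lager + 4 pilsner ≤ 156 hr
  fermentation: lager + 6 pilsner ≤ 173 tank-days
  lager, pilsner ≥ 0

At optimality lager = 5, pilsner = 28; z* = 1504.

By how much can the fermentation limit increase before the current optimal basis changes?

20

Binding constraints: malt, fermentation. The basis is B = [[5,6],[1,6]] with det 24.
Per unit increase in fermentation, x* moves by d = (-0.25, 0.2083).
The basis stays optimal until lager reaches 0; allowable increase = 20 tank-days.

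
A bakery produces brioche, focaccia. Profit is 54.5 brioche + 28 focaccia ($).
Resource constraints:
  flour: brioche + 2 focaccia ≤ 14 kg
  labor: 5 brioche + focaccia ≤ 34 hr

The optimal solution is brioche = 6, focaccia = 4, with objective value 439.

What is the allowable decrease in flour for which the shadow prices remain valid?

7.2

Binding constraints: flour, labor. The basis is B = [[1,2],[5,1]] with det -9.
Per unit decrease in flour, x* moves by d = (0.1111, -0.5556).
The basis stays optimal until focaccia reaches 0; allowable decrease = 7.2 kg.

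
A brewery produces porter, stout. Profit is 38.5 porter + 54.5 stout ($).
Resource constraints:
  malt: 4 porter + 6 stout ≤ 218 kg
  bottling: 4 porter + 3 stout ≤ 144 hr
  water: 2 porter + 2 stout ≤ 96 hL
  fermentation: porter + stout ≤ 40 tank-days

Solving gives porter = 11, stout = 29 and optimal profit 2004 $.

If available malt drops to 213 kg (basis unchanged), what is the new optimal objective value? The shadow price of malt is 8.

1964

Δb = -5, so new z* = 2004 + (8)·(-5) = 2004 − 40 = 1964.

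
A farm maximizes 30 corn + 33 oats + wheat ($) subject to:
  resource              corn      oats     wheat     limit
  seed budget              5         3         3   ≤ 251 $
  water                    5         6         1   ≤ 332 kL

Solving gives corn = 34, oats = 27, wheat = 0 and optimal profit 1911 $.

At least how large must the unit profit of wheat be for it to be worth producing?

At the optimum: seed budget uses 251 of 251 (binding); water uses 332 of 332 (binding).
The binding rows give the dual system: 5·y_seed budget + 5·y_water = 30 and 3·y_seed budget + 6·y_water = 33.
This yields shadow prices y_seed budget = 1, y_water = 5.
wheat enters the basis when its profit ≥ yᵀa₃ = 1·3 + 5·1 = 8.

8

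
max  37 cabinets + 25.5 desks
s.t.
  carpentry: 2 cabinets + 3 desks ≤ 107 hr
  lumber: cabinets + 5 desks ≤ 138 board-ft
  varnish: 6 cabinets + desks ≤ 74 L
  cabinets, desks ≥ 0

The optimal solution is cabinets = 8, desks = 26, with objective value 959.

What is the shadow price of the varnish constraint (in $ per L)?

5.5

Check each constraint at x*: carpentry 94/107 (slack 13); lumber 138/138 (tight); varnish 74/74 (tight).
By complementary slackness, y = 0 for the non-binding constraint.
Dual feasibility on the basic columns requires 1·y_lumber + 6·y_varnish = 37, 5·y_lumber + 1·y_varnish = 25.5.
→ y_lumber = 4 and y_varnish = 5.5.
Shadow price of varnish = 5.5.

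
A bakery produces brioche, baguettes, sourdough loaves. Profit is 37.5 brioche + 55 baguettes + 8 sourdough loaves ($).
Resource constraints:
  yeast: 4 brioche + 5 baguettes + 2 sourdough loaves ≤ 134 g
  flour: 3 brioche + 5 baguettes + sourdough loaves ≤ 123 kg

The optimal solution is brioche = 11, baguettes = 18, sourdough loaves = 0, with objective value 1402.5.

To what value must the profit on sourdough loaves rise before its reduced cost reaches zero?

Both yeast and flour are binding at x*.
From A_Bᵀ y = c: 4·y_yeast + 3·y_flour = 37.5; 5·y_yeast + 5·y_flour = 55.
→ y_yeast = 4.5 and y_flour = 6.5.
sourdough loaves enters the basis when its profit ≥ yᵀa₃ = 4.5·2 + 6.5·1 = 15.5.

15.5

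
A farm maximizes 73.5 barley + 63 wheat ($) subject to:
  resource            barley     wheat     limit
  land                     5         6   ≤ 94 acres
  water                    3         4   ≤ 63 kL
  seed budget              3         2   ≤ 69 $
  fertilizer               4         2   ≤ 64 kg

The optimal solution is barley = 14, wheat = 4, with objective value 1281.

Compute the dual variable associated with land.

Check each constraint at x*: land 94/94 (tight); water 58/63 (slack 5); seed budget 50/69 (slack 19); fertilizer 64/64 (tight).
Slack constraints have shadow price 0 (complementary slackness).
Dual feasibility on the basic columns requires 5·y_land + 4·y_fertilizer = 73.5, 6·y_land + 2·y_fertilizer = 63.
Solving: y_land = 7.5, y_fertilizer = 9.
Shadow price of land = 7.5.

7.5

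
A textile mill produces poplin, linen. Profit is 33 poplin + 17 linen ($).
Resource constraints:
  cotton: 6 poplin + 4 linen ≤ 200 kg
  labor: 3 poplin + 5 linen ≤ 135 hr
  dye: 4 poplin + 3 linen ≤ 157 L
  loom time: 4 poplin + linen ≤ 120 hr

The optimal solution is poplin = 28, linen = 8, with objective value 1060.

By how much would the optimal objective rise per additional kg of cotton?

Binding: cotton and loom time. Non-binding: labor (11 unused), dye (21 unused).
Slack constraints have shadow price 0 (complementary slackness).
The binding rows give the dual system: 6·y_cotton + 4·y_loom time = 33 and 4·y_cotton + 1·y_loom time = 17.
Solving: y_cotton = 3.5, y_loom time = 3.
Shadow price of cotton = 3.5.

3.5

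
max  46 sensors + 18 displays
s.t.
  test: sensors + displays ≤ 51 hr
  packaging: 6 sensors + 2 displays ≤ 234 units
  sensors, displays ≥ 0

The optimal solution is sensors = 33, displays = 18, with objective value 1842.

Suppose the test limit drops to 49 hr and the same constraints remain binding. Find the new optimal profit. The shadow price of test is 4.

Δb = -2, so new z* = 1842 + (4)·(-2) = 1842 − 8 = 1834.

1834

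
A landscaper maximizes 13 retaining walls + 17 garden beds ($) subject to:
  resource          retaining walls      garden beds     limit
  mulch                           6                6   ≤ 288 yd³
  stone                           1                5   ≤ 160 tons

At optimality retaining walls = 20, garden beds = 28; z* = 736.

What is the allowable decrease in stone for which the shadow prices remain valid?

Binding constraints: mulch, stone. The basis is B = [[6,6],[1,5]] with det 24.
Per unit decrease in stone, x* moves by d = (0.25, -0.25).
The basis stays optimal until garden beds reaches 0; allowable decrease = 112 tons.

112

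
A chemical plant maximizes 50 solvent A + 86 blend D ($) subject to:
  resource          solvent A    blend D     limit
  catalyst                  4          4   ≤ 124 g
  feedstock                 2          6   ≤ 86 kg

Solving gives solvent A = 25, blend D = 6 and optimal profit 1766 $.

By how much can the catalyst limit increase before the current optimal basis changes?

Binding constraints: catalyst, feedstock. The basis is B = [[4,4],[2,6]] with det 16.
Per unit increase in catalyst, x* moves by d = (0.375, -0.125).
The basis stays optimal until blend D reaches 0; allowable increase = 48 g.

48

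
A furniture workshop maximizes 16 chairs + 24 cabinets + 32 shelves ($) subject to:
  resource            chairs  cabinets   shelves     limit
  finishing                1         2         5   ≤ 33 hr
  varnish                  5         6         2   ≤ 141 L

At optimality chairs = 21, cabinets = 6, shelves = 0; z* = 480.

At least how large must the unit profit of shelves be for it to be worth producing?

At the optimum: finishing uses 33 of 33 (binding); varnish uses 141 of 141 (binding).
The binding rows give the dual system: 1·y_finishing + 5·y_varnish = 16 and 2·y_finishing + 6·y_varnish = 24.
→ y_finishing = 6 and y_varnish = 2.
shelves enters the basis when its profit ≥ yᵀa₃ = 6·5 + 2·2 = 34.

34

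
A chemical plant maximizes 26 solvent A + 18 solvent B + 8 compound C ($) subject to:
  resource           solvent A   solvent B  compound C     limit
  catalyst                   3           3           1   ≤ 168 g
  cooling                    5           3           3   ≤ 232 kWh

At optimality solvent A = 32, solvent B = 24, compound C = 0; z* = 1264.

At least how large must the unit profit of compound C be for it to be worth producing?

At the optimum: catalyst uses 168 of 168 (binding); cooling uses 232 of 232 (binding).
From A_Bᵀ y = c: 3·y_catalyst + 5·y_cooling = 26; 3·y_catalyst + 3·y_cooling = 18.
Solving: y_catalyst = 2, y_cooling = 4.
compound C enters the basis when its profit ≥ yᵀa₃ = 2·1 + 4·3 = 14.

14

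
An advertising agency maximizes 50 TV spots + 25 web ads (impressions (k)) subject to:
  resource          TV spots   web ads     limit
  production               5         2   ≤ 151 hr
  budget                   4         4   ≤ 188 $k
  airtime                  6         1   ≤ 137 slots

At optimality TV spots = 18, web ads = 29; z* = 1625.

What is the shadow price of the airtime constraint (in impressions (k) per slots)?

5

Check each constraint at x*: production 148/151 (slack 3); budget 188/188 (tight); airtime 137/137 (tight).
By complementary slackness, y = 0 for the non-binding constraint.
From A_Bᵀ y = c: 4·y_budget + 6·y_airtime = 50; 4·y_budget + 1·y_airtime = 25.
This yields shadow prices y_budget = 5, y_airtime = 5.
Shadow price of airtime = 5.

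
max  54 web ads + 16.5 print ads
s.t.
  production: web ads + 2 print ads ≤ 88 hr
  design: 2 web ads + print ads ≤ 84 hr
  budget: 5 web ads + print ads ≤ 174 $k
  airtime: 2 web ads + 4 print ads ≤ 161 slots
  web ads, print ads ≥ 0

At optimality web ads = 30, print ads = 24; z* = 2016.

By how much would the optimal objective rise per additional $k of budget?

Binding: design and budget. Non-binding: production (10 unused), airtime (5 unused).
By complementary slackness, y = 0 for the non-binding constraints.
The binding rows give the dual system: 2·y_design + 5·y_budget = 54 and 1·y_design + 1·y_budget = 16.5.
This yields shadow prices y_design = 9.5, y_budget = 7.
Shadow price of budget = 7.

7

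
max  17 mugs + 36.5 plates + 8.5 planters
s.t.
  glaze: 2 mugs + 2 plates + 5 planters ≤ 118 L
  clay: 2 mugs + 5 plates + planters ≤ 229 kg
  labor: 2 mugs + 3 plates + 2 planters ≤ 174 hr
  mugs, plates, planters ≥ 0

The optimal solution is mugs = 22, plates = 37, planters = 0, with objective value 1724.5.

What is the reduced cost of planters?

Binding: glaze and clay. Non-binding: labor (19 unused).
By complementary slackness, y = 0 for the non-binding constraint.
The binding rows give the dual system: 2·y_glaze + 2·y_clay = 17 and 2·y_glaze + 5·y_clay = 36.5.
Solving: y_glaze = 2, y_clay = 6.5.
Reduced cost of planters: c₃ − yᵀa₃ = 8.5 − (2·5 + 6.5·1) = 8.5 − 16.5 = -8.

-8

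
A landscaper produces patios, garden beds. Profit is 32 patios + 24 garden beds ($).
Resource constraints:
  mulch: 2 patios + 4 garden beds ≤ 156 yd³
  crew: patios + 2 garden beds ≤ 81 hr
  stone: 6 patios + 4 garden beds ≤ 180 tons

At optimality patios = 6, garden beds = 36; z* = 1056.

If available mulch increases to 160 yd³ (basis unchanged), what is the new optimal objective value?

Check each constraint at x*: mulch 156/156 (tight); crew 78/81 (slack 3); stone 180/180 (tight).
Slack constraints have shadow price 0 (complementary slackness).
The binding rows give the dual system: 2·y_mulch + 6·y_stone = 32 and 4·y_mulch + 4·y_stone = 24.
This yields shadow prices y_mulch = 1, y_stone = 5.
Δz = y_mulch·Δb = 1 × (4) = 4, so new z* = 1056 + 4 = 1060.

1060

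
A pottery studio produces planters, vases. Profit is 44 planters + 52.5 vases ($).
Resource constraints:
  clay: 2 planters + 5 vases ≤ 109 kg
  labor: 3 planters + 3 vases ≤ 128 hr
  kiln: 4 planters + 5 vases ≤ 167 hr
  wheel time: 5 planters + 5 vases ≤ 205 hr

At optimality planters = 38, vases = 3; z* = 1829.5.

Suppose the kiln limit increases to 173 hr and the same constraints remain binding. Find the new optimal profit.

Binding: kiln and wheel time. Non-binding: clay (18 unused), labor (5 unused).
Slack constraints have shadow price 0 (complementary slackness).
The binding rows give the dual system: 4·y_kiln + 5·y_wheel time = 44 and 5·y_kiln + 5·y_wheel time = 52.5.
→ y_kiln = 8.5 and y_wheel time = 2.
Δz = y_kiln·Δb = 8.5 × (6) = 51, so new z* = 1829.5 + 51 = 1880.5.

1880.5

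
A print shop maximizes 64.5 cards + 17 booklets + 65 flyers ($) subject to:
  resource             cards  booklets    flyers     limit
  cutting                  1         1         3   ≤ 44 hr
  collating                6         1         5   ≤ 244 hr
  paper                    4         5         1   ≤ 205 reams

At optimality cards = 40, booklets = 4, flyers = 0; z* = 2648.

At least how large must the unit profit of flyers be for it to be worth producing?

70

Check each constraint at x*: cutting 44/44 (tight); collating 244/244 (tight); paper 180/205 (slack 25).
By complementary slackness, y = 0 for the non-binding constraint.
The binding rows give the dual system: 1·y_cutting + 6·y_collating = 64.5 and 1·y_cutting + 1·y_collating = 17.
Solving: y_cutting = 7.5, y_collating = 9.5.
flyers enters the basis when its profit ≥ yᵀa₃ = 7.5·3 + 9.5·5 = 70.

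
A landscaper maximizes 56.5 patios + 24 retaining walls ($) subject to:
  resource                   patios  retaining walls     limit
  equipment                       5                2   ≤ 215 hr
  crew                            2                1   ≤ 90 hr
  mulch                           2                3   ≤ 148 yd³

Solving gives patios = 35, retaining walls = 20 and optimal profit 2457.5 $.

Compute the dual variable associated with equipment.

8.5

Check each constraint at x*: equipment 215/215 (tight); crew 90/90 (tight); mulch 130/148 (slack 18).
By complementary slackness, y = 0 for the non-binding constraint.
From A_Bᵀ y = c: 5·y_equipment + 2·y_crew = 56.5; 2·y_equipment + 1·y_crew = 24.
Solving: y_equipment = 8.5, y_crew = 7.
Shadow price of equipment = 8.5.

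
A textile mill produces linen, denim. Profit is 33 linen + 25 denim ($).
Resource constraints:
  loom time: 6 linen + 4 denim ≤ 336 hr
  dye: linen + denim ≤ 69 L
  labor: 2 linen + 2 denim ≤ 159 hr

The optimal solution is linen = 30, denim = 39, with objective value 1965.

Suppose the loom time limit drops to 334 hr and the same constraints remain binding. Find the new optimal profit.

1957

Check each constraint at x*: loom time 336/336 (tight); dye 69/69 (tight); labor 138/159 (slack 21).
Slack constraints have shadow price 0 (complementary slackness).
From A_Bᵀ y = c: 6·y_loom time + 1·y_dye = 33; 4·y_loom time + 1·y_dye = 25.
This yields shadow prices y_loom time = 4, y_dye = 9.
Δz = y_loom time·Δb = 4 × (-2) = -8, so new z* = 1965 − 8 = 1957.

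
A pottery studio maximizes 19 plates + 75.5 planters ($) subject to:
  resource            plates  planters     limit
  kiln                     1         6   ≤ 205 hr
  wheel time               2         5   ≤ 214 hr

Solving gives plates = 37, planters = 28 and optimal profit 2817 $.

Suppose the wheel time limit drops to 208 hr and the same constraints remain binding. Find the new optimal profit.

Both kiln and wheel time are binding at x*.
Dual feasibility on the basic columns requires 1·y_kiln + 2·y_wheel time = 19, 6·y_kiln + 5·y_wheel time = 75.5.
→ y_kiln = 8 and y_wheel time = 5.5.
Δz = y_wheel time·Δb = 5.5 × (-6) = -33, so new z* = 2817 − 33 = 2784.

2784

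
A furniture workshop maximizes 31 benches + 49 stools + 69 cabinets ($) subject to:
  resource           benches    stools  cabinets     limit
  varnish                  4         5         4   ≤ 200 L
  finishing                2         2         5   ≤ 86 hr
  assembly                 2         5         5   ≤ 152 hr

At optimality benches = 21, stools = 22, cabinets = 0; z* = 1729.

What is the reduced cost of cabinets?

-8.5

Binding: finishing and assembly. Non-binding: varnish (6 unused).
Slack constraints have shadow price 0 (complementary slackness).
From A_Bᵀ y = c: 2·y_finishing + 2·y_assembly = 31; 2·y_finishing + 5·y_assembly = 49.
This yields shadow prices y_finishing = 9.5, y_assembly = 6.
Reduced cost of cabinets: c₃ − yᵀa₃ = 69 − (9.5·5 + 6·5) = 69 − 77.5 = -8.5.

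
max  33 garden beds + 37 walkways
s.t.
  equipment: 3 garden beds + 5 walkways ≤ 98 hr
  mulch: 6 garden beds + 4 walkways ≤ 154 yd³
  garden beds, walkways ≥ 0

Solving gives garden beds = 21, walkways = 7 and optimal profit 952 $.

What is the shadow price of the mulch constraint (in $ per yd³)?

3

Both equipment and mulch are binding at x*.
From A_Bᵀ y = c: 3·y_equipment + 6·y_mulch = 33; 5·y_equipment + 4·y_mulch = 37.
This yields shadow prices y_equipment = 5, y_mulch = 3.
Shadow price of mulch = 3.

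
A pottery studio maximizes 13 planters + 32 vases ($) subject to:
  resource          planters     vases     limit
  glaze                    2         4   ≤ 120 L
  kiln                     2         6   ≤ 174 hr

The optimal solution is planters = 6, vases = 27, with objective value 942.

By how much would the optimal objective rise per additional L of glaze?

3.5

At the optimum: glaze uses 120 of 120 (binding); kiln uses 174 of 174 (binding).
From A_Bᵀ y = c: 2·y_glaze + 2·y_kiln = 13; 4·y_glaze + 6·y_kiln = 32.
Solving: y_glaze = 3.5, y_kiln = 3.
Shadow price of glaze = 3.5.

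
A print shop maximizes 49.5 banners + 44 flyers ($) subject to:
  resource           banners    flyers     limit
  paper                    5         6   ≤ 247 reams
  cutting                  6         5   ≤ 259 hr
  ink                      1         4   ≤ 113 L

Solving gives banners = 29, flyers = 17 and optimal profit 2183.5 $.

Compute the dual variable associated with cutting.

At the optimum: paper uses 247 of 247 (binding); cutting uses 259 of 259 (binding); ink uses 97 of 113 (slack = 16).
By complementary slackness, y = 0 for the non-binding constraint.
From A_Bᵀ y = c: 5·y_paper + 6·y_cutting = 49.5; 6·y_paper + 5·y_cutting = 44.
→ y_paper = 1.5 and y_cutting = 7.
Shadow price of cutting = 7.

7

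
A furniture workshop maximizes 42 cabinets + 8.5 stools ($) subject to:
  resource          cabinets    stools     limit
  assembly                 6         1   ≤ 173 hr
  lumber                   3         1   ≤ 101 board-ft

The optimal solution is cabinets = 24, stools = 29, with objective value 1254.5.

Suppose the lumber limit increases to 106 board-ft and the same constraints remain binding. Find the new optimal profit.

1269.5

Check each constraint at x*: assembly 173/173 (tight); lumber 101/101 (tight).
From A_Bᵀ y = c: 6·y_assembly + 3·y_lumber = 42; 1·y_assembly + 1·y_lumber = 8.5.
This yields shadow prices y_assembly = 5.5, y_lumber = 3.
Δz = y_lumber·Δb = 3 × (5) = 15, so new z* = 1254.5 + 15 = 1269.5.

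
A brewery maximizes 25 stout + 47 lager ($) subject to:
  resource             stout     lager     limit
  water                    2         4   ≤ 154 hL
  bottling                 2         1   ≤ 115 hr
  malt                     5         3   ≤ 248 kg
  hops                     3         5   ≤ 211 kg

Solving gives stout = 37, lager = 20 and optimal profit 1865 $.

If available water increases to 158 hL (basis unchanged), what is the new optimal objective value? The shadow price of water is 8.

Δb = 4, so new z* = 1865 + (8)·(4) = 1865 + 32 = 1897.

1897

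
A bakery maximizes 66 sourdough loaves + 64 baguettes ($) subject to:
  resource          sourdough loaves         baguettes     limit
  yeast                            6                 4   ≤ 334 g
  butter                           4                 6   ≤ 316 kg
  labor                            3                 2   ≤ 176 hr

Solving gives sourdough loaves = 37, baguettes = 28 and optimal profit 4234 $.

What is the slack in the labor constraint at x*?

labor used = 3·37 + 2·28 = 167; slack = 176 − 167 = 9.

9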